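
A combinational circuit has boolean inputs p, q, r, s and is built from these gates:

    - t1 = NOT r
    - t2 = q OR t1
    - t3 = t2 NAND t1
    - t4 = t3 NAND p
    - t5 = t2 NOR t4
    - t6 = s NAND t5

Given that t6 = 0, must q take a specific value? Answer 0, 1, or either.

0

t6 = s NAND t5 must be 0, so both s = 1 and t5 = 1.
t5 = t2 NOR t4 must be 1, so both t2 = 0 and t4 = 0.
t2 = q OR t1 must be 0, so both q = 0 and t1 = 0.
Every assignment with t6 = 0 has q = 0; there are 1 such assignment(s).
  p=1, q=0, r=1, s=1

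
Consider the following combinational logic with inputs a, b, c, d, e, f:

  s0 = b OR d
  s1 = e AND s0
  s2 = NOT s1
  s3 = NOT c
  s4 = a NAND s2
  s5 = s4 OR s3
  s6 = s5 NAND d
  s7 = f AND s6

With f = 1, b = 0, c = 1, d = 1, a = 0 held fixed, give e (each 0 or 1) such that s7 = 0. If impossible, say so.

s7 = f AND s6 must be 0, so at least one of f, s6 is 0.
Check with f = 1, b = 0, c = 1, d = 1, a = 0 and e=1:
s0 = b OR d = 0 OR 1 = 1
s1 = e AND s0 = 1 AND 1 = 1
s2 = NOT s1 = NOT 1 = 0
s3 = NOT c = NOT 1 = 0
s4 = a NAND s2 = 0 NAND 0 = 1
s5 = s4 OR s3 = 1 OR 0 = 1
s6 = s5 NAND d = 1 NAND 1 = 0
s7 = f AND s6 = 1 AND 0 = 0
So s7 = 0.

e=1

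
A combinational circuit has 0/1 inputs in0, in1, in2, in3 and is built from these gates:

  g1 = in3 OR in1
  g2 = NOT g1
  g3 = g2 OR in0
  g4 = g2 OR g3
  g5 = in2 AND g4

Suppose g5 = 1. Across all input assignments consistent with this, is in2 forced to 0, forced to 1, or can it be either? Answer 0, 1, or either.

1

g5 = in2 AND g4 must be 1, so both in2 = 1 and g4 = 1.
g4 = g2 OR g3 must be 1, so at least one of g2, g3 is 1.
Every assignment with g5 = 1 has in2 = 1; there are 5 such assignment(s).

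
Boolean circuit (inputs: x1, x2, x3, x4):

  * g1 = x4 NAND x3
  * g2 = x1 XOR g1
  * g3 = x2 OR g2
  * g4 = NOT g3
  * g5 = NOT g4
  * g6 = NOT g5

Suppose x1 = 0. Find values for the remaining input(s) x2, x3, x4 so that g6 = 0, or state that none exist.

g6 = NOT g5 must be 0, so g5 = 1.
g5 = NOT g4 must be 1, so g4 = 0.
Check with x1 = 0 and x2=1, x3=0, x4=0:
g1 = x4 NAND x3 = 0 NAND 0 = 1
g2 = x1 XOR g1 = 0 XOR 1 = 1
g3 = x2 OR g2 = 1 OR 1 = 1
g4 = NOT g3 = NOT 1 = 0
g5 = NOT g4 = NOT 0 = 1
g6 = NOT g5 = NOT 1 = 0
So g6 = 0.

x2=1, x3=0, x4=0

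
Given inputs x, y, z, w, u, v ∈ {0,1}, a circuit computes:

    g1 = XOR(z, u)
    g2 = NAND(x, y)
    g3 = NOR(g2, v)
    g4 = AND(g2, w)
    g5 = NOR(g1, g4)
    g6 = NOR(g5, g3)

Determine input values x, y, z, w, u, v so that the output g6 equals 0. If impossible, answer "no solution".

Check with x=1, y=1, z=1, w=1, u=0, v=0:
g1 = XOR(z, u) = XOR(1, 0) = 1
g2 = NAND(x, y) = NAND(1, 1) = 0
g3 = NOR(g2, v) = NOR(0, 0) = 1
g4 = AND(g2, w) = AND(0, 1) = 0
g5 = NOR(g1, g4) = NOR(1, 0) = 0
g6 = NOR(g5, g3) = NOR(0, 1) = 0
So g6 = 0 as required.

x=1, y=1, z=1, w=1, u=0, v=0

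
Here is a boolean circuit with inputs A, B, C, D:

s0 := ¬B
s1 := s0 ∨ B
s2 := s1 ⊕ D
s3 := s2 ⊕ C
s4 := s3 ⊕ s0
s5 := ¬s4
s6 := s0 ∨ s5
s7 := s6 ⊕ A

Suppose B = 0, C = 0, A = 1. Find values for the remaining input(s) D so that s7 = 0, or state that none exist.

D=0

s7 = s6 ⊕ A must be 0, so s6 and A are equal.
Check with B = 0, C = 0, A = 1 and D=0:
s0 = ¬B = ¬0 = 1
s1 = s0 ∨ B = 1 ∨ 0 = 1
s2 = s1 ⊕ D = 1 ⊕ 0 = 1
s3 = s2 ⊕ C = 1 ⊕ 0 = 1
s4 = s3 ⊕ s0 = 1 ⊕ 1 = 0
s5 = ¬s4 = ¬0 = 1
s6 = s0 ∨ s5 = 1 ∨ 1 = 1
s7 = s6 ⊕ A = 1 ⊕ 1 = 0
So s7 = 0.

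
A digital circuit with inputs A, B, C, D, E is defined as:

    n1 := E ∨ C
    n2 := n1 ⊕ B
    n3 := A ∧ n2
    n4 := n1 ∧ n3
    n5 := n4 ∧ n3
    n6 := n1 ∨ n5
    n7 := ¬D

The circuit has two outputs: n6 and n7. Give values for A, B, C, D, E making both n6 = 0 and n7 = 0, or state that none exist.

A=0 B=1 C=0 D=1 E=0

Check with A=0 B=1 C=0 D=1 E=0:
n1 = E ∨ C = 0 ∨ 0 = 0
n2 = n1 ⊕ B = 0 ⊕ 1 = 1
n3 = A ∧ n2 = 0 ∧ 1 = 0
n4 = n1 ∧ n3 = 0 ∧ 0 = 0
n5 = n4 ∧ n3 = 0 ∧ 0 = 0
n6 = n1 ∨ n5 = 0 ∨ 0 = 0
n7 = ¬D = ¬1 = 0
So n6 = 0 and n7 = 0.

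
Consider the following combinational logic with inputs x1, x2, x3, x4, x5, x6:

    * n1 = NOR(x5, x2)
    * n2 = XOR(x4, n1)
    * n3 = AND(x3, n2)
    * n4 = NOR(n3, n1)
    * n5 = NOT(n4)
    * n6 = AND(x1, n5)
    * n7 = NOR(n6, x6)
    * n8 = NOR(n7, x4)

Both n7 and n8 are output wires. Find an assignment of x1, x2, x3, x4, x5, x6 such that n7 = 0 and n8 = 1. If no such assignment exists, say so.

x1=0, x2=0, x3=0, x4=0, x5=1, x6=1

Check with x1=0, x2=0, x3=0, x4=0, x5=1, x6=1:
n1 = NOR(x5, x2) = NOR(1, 0) = 0
n2 = XOR(x4, n1) = XOR(0, 0) = 0
n3 = AND(x3, n2) = AND(0, 0) = 0
n4 = NOR(n3, n1) = NOR(0, 0) = 1
n5 = NOT(n4) = NOT 1 = 0
n6 = AND(x1, n5) = AND(0, 0) = 0
n7 = NOR(n6, x6) = NOR(0, 1) = 0
n8 = NOR(n7, x4) = NOR(0, 0) = 1
So n7 = 0 and n8 = 1.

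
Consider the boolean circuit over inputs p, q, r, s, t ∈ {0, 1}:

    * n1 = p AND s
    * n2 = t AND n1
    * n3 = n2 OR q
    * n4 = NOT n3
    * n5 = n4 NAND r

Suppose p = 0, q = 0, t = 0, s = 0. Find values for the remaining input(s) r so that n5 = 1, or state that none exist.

r=0

Check with p = 0, q = 0, t = 0, s = 0 and r=0:
n1 = p AND s = 0 AND 0 = 0
n2 = t AND n1 = 0 AND 0 = 0
n3 = n2 OR q = 0 OR 0 = 0
n4 = NOT n3 = NOT 0 = 1
n5 = n4 NAND r = 1 NAND 0 = 1
So n5 = 1.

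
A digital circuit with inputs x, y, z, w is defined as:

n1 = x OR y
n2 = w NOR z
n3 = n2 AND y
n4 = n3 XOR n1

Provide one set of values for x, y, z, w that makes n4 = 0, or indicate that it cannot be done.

n4 = n3 XOR n1 must be 0, so n3 and n1 are equal.
Check with x=0 y=0 z=0 w=1:
n1 = x OR y = 0 OR 0 = 0
n2 = w NOR z = 1 NOR 0 = 0
n3 = n2 AND y = 0 AND 0 = 0
n4 = n3 XOR n1 = 0 XOR 0 = 0
So n4 = 0 as required.

x=0 y=0 z=0 w=1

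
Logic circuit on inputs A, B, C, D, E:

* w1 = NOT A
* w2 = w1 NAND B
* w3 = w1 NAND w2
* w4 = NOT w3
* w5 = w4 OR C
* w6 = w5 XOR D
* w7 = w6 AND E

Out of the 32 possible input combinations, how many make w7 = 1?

w7 = w6 AND E must be 1, so both w6 = 1 and E = 1.
Enumerating the 32 input combinations, 8 give w7 = 1 and 24 give w7 = 0.

8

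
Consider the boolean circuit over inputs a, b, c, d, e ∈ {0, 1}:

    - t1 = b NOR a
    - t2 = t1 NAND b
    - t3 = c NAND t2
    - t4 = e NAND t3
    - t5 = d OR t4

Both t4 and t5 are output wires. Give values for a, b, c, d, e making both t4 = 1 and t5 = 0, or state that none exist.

Across all 32 input combinations, none give both t4 = 1 and t5 = 0.

no solution exists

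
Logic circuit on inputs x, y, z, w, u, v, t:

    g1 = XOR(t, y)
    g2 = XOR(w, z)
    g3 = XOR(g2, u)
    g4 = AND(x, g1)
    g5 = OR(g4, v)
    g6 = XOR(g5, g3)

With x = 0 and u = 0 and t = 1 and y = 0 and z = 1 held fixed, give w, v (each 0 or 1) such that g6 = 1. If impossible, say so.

g6 = XOR(g5, g3) must be 1, so g5 and g3 differ.
Check with x = 0 and u = 0 and t = 1 and y = 0 and z = 1 and w=1, v=1:
g1 = XOR(t, y) = XOR(1, 0) = 1
g2 = XOR(w, z) = XOR(1, 1) = 0
g3 = XOR(g2, u) = XOR(0, 0) = 0
g4 = AND(x, g1) = AND(0, 1) = 0
g5 = OR(g4, v) = OR(0, 1) = 1
g6 = XOR(g5, g3) = XOR(1, 0) = 1
So g6 = 1.

w=1, v=1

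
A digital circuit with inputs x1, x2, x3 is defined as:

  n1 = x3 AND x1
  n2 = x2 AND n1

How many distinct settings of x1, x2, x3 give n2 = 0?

7

n2 = x2 AND n1 must be 0, so at least one of x2, n1 is 0.
Enumerating the 8 input combinations, 7 give n2 = 0 and 1 give n2 = 1.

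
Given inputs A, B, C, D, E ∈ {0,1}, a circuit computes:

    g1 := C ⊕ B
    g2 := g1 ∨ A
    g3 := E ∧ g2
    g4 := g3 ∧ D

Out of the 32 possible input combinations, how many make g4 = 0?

g4 = g3 ∧ D must be 0, so at least one of g3, D is 0.
Enumerating the 32 input combinations, 26 give g4 = 0 and 6 give g4 = 1.

26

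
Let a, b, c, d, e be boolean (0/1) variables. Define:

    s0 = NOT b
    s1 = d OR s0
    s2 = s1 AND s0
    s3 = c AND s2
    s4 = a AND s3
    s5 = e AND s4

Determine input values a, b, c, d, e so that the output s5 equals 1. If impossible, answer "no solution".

a=1, b=0, c=1, d=0, e=1

s5 = e AND s4 must be 1, so both e = 1 and s4 = 1.
s4 = a AND s3 must be 1, so both a = 1 and s3 = 1.
s3 = c AND s2 must be 1, so both c = 1 and s2 = 1.
Check with a=1, b=0, c=1, d=0, e=1:
s0 = NOT b = NOT 0 = 1
s1 = d OR s0 = 0 OR 1 = 1
s2 = s1 AND s0 = 1 AND 1 = 1
s3 = c AND s2 = 1 AND 1 = 1
s4 = a AND s3 = 1 AND 1 = 1
s5 = e AND s4 = 1 AND 1 = 1
So s5 = 1 as required.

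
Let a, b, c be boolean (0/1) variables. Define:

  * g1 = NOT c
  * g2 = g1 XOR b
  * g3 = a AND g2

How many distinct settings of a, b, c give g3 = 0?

6

g3 = a AND g2 must be 0, so at least one of a, g2 is 0.
Enumerating the 8 input combinations, 6 give g3 = 0 and 2 give g3 = 1.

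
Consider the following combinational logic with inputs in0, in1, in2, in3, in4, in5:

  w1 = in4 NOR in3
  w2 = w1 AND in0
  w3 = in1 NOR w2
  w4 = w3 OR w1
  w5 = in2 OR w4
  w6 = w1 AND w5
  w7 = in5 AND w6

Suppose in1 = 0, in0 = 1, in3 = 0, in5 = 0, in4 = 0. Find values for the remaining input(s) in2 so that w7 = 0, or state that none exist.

w7 = in5 AND w6 must be 0, so at least one of in5, w6 is 0.
Check with in1 = 0, in0 = 1, in3 = 0, in5 = 0, in4 = 0 and in2=0:
w1 = in4 NOR in3 = 0 NOR 0 = 1
w2 = w1 AND in0 = 1 AND 1 = 1
w3 = in1 NOR w2 = 0 NOR 1 = 0
w4 = w3 OR w1 = 0 OR 1 = 1
w5 = in2 OR w4 = 0 OR 1 = 1
w6 = w1 AND w5 = 1 AND 1 = 1
w7 = in5 AND w6 = 0 AND 1 = 0
So w7 = 0.

in2=0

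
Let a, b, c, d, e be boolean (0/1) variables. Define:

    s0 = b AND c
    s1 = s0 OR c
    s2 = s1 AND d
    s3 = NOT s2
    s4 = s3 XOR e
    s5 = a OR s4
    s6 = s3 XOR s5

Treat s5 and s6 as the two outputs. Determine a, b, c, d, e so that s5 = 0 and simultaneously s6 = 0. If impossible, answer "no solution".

a=0, b=0, c=1, d=1, e=0

Check with a=0, b=0, c=1, d=1, e=0:
s0 = b AND c = 0 AND 1 = 0
s1 = s0 OR c = 0 OR 1 = 1
s2 = s1 AND d = 1 AND 1 = 1
s3 = NOT s2 = NOT 1 = 0
s4 = s3 XOR e = 0 XOR 0 = 0
s5 = a OR s4 = 0 OR 0 = 0
s6 = s3 XOR s5 = 0 XOR 0 = 0
So s5 = 0 and s6 = 0.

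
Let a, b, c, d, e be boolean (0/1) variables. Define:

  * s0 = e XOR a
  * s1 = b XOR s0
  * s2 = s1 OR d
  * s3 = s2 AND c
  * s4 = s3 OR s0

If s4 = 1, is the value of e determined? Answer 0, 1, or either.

Both values of e occur among assignments with s4 = 1:
  e=0: a=0, b=0, c=1, d=1, e=0
  e=1: a=0, b=0, c=0, d=0, e=1

either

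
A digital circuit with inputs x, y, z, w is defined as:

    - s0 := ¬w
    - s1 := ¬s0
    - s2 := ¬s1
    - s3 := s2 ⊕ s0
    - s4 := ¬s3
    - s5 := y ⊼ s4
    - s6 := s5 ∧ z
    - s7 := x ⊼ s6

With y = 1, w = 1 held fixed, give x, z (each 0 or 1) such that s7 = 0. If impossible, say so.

no solution exists

With y = 1, w = 1 fixed, none of the 4 settings of x, z give s7 = 0.
For example, with x=0, z=1:
s0 = ¬w = ¬1 = 0
s1 = ¬s0 = ¬0 = 1
s2 = ¬s1 = ¬1 = 0
s3 = s2 ⊕ s0 = 0 ⊕ 0 = 0
s4 = ¬s3 = ¬0 = 1
s5 = y ⊼ s4 = 1 ⊼ 1 = 0
s6 = s5 ∧ z = 0 ∧ 1 = 0
s7 = x ⊼ s6 = 0 ⊼ 0 = 1
giving s7 = 1 ≠ 0.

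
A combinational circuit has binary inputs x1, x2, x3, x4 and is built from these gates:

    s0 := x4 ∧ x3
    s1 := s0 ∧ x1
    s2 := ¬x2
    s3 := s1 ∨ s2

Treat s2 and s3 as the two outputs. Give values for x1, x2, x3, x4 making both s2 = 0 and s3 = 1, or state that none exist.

x1=1, x2=1, x3=1, x4=1

Check with x1=1, x2=1, x3=1, x4=1:
s0 = x4 ∧ x3 = 1 ∧ 1 = 1
s1 = s0 ∧ x1 = 1 ∧ 1 = 1
s2 = ¬x2 = ¬1 = 0
s3 = s1 ∨ s2 = 1 ∨ 0 = 1
So s2 = 0 and s3 = 1.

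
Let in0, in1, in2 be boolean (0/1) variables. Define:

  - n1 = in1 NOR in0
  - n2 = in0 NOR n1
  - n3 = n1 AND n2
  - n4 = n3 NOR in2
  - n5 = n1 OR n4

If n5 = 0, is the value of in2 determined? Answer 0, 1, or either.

n5 = n1 OR n4 must be 0, so both n1 = 0 and n4 = 0.
Every assignment with n5 = 0 has in2 = 1; there are 3 such assignment(s).
  in0=0, in1=1, in2=1
  in0=1, in1=0, in2=1
  in0=1, in1=1, in2=1

1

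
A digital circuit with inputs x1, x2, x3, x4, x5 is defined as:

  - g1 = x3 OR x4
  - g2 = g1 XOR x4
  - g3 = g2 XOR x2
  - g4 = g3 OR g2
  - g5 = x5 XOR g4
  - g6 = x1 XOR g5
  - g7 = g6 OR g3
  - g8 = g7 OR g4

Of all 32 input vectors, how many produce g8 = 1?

26

g8 = g7 OR g4 must be 1, so at least one of g7, g4 is 1.
Enumerating the 32 input combinations, 26 give g8 = 1 and 6 give g8 = 0.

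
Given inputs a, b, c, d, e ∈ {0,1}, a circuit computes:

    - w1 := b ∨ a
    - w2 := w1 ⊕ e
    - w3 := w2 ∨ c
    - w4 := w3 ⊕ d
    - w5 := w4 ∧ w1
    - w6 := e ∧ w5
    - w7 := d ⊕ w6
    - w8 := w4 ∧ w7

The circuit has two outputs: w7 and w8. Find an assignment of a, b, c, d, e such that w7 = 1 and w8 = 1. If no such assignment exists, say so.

Check with a=1 b=0 c=1 d=0 e=1:
w1 = b ∨ a = 0 ∨ 1 = 1
w2 = w1 ⊕ e = 1 ⊕ 1 = 0
w3 = w2 ∨ c = 0 ∨ 1 = 1
w4 = w3 ⊕ d = 1 ⊕ 0 = 1
w5 = w4 ∧ w1 = 1 ∧ 1 = 1
w6 = e ∧ w5 = 1 ∧ 1 = 1
w7 = d ⊕ w6 = 0 ⊕ 1 = 1
w8 = w4 ∧ w7 = 1 ∧ 1 = 1
So w7 = 1 and w8 = 1.

a=1 b=0 c=1 d=0 e=1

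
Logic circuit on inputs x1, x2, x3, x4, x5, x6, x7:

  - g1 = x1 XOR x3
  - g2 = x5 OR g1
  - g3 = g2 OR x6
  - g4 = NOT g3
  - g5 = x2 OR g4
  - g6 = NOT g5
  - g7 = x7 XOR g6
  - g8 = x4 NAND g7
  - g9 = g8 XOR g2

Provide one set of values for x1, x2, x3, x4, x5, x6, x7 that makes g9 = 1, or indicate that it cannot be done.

x1=1, x2=0, x3=1, x4=0, x5=0, x6=0, x7=1

g9 = g8 XOR g2 must be 1, so g8 and g2 differ.
Check with x1=1, x2=0, x3=1, x4=0, x5=0, x6=0, x7=1:
g1 = x1 XOR x3 = 1 XOR 1 = 0
g2 = x5 OR g1 = 0 OR 0 = 0
g3 = g2 OR x6 = 0 OR 0 = 0
g4 = NOT g3 = NOT 0 = 1
g5 = x2 OR g4 = 0 OR 1 = 1
g6 = NOT g5 = NOT 1 = 0
g7 = x7 XOR g6 = 1 XOR 0 = 1
g8 = x4 NAND g7 = 0 NAND 1 = 1
g9 = g8 XOR g2 = 1 XOR 0 = 1
So g9 = 1 as required.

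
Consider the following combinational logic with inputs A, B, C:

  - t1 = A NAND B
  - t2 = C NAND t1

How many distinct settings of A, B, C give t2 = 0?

t2 = C NAND t1 must be 0, so both C = 1 and t1 = 1.
t1 = A NAND B must be 1, so at least one of A, B is 0.
Satisfying assignments:
  A=0, B=0, C=1
  A=0, B=1, C=1
  A=1, B=0, C=1

3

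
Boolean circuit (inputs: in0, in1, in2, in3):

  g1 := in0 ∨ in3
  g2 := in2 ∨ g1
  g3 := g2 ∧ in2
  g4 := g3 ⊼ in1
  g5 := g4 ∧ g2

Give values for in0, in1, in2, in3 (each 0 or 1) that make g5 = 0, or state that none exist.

g5 = g4 ∧ g2 must be 0, so at least one of g4, g2 is 0.
Check with in0=0, in1=0, in2=0, in3=0:
g1 = in0 ∨ in3 = 0 ∨ 0 = 0
g2 = in2 ∨ g1 = 0 ∨ 0 = 0
g3 = g2 ∧ in2 = 0 ∧ 0 = 0
g4 = g3 ⊼ in1 = 0 ⊼ 0 = 1
g5 = g4 ∧ g2 = 1 ∧ 0 = 0
So g5 = 0 as required.

in0=0, in1=0, in2=0, in3=0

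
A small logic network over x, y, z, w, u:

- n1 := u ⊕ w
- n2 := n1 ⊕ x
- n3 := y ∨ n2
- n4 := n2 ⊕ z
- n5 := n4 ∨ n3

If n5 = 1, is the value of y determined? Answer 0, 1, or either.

Both values of y occur among assignments with n5 = 1:
  y=0: x=0, y=0, z=0, w=0, u=1
  y=1: x=0, y=1, z=0, w=0, u=0

either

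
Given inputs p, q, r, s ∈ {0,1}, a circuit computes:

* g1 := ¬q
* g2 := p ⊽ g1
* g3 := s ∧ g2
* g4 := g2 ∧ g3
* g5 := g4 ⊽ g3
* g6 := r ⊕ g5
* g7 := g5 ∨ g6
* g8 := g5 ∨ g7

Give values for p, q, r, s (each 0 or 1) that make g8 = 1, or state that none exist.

Check with p=1, q=0, r=1, s=1:
g1 = ¬q = ¬0 = 1
g2 = p ⊽ g1 = 1 ⊽ 1 = 0
g3 = s ∧ g2 = 1 ∧ 0 = 0
g4 = g2 ∧ g3 = 0 ∧ 0 = 0
g5 = g4 ⊽ g3 = 0 ⊽ 0 = 1
g6 = r ⊕ g5 = 1 ⊕ 1 = 0
g7 = g5 ∨ g6 = 1 ∨ 0 = 1
g8 = g5 ∨ g7 = 1 ∨ 1 = 1
So g8 = 1 as required.

p=1, q=0, r=1, s=1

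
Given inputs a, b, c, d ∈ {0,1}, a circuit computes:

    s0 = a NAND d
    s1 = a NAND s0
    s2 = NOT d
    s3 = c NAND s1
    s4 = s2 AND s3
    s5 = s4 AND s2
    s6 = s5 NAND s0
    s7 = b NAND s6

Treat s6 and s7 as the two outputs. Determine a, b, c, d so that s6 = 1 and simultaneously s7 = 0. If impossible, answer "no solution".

a=0 b=1 c=0 d=1

Check with a=0 b=1 c=0 d=1:
s0 = a NAND d = 0 NAND 1 = 1
s1 = a NAND s0 = 0 NAND 1 = 1
s2 = NOT d = NOT 1 = 0
s3 = c NAND s1 = 0 NAND 1 = 1
s4 = s2 AND s3 = 0 AND 1 = 0
s5 = s4 AND s2 = 0 AND 0 = 0
s6 = s5 NAND s0 = 0 NAND 1 = 1
s7 = b NAND s6 = 1 NAND 1 = 0
So s6 = 1 and s7 = 0.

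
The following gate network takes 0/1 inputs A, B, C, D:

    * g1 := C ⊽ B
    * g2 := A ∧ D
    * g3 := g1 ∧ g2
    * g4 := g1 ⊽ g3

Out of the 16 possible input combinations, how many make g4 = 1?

g4 = g1 ⊽ g3 must be 1, so both g1 = 0 and g3 = 0.
Enumerating the 16 input combinations, 12 give g4 = 1 and 4 give g4 = 0.

12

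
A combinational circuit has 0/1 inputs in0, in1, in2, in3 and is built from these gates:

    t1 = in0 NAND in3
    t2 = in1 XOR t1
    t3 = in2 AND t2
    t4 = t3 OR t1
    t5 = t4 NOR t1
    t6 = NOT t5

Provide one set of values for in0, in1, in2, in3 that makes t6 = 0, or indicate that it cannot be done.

in0=1 in1=1 in2=0 in3=1

Check with in0=1 in1=1 in2=0 in3=1:
t1 = in0 NAND in3 = 1 NAND 1 = 0
t2 = in1 XOR t1 = 1 XOR 0 = 1
t3 = in2 AND t2 = 0 AND 1 = 0
t4 = t3 OR t1 = 0 OR 0 = 0
t5 = t4 NOR t1 = 0 NOR 0 = 1
t6 = NOT t5 = NOT 1 = 0
So t6 = 0 as required.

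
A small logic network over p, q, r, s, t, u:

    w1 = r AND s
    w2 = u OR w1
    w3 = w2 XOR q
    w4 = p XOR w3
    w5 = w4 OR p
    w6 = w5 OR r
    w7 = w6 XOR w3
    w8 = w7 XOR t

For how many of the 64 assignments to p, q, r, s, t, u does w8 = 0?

32

w8 = w7 XOR t must be 0, so w7 and t are equal.
Enumerating the 64 input combinations, 32 give w8 = 0 and 32 give w8 = 1.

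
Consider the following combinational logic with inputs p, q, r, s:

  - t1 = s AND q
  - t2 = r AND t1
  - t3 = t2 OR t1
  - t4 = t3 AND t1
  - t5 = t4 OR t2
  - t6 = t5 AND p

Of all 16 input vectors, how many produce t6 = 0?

14

t6 = t5 AND p must be 0, so at least one of t5, p is 0.
Enumerating the 16 input combinations, 14 give t6 = 0 and 2 give t6 = 1.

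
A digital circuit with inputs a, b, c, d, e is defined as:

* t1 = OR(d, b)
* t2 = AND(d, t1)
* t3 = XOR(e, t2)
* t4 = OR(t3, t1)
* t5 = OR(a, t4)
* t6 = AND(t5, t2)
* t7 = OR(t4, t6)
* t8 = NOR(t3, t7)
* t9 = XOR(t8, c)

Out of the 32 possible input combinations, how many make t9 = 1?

t9 = XOR(t8, c) must be 1, so t8 and c differ.
Enumerating the 32 input combinations, 16 give t9 = 1 and 16 give t9 = 0.

16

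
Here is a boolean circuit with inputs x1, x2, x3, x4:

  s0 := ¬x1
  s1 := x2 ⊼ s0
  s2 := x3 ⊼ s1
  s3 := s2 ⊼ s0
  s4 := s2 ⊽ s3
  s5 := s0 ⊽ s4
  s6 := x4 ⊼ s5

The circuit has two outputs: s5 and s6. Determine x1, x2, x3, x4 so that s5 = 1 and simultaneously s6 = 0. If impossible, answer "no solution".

x1=1, x2=0, x3=1, x4=1

Check with x1=1, x2=0, x3=1, x4=1:
s0 = ¬x1 = ¬1 = 0
s1 = x2 ⊼ s0 = 0 ⊼ 0 = 1
s2 = x3 ⊼ s1 = 1 ⊼ 1 = 0
s3 = s2 ⊼ s0 = 0 ⊼ 0 = 1
s4 = s2 ⊽ s3 = 0 ⊽ 1 = 0
s5 = s0 ⊽ s4 = 0 ⊽ 0 = 1
s6 = x4 ⊼ s5 = 1 ⊼ 1 = 0
So s5 = 1 and s6 = 0.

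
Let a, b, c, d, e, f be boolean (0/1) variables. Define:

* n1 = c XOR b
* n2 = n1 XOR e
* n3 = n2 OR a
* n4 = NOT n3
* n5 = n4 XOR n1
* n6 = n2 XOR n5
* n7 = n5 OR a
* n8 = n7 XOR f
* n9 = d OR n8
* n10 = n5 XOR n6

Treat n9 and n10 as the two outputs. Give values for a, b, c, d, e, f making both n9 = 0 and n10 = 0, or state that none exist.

Check with a=1, b=1, c=0, d=0, e=1, f=1:
n1 = c XOR b = 0 XOR 1 = 1
n2 = n1 XOR e = 1 XOR 1 = 0
n3 = n2 OR a = 0 OR 1 = 1
n4 = NOT n3 = NOT 1 = 0
n5 = n4 XOR n1 = 0 XOR 1 = 1
n6 = n2 XOR n5 = 0 XOR 1 = 1
n7 = n5 OR a = 1 OR 1 = 1
n8 = n7 XOR f = 1 XOR 1 = 0
n9 = d OR n8 = 0 OR 0 = 0
n10 = n5 XOR n6 = 1 XOR 1 = 0
So n9 = 0 and n10 = 0.

a=1, b=1, c=0, d=0, e=1, f=1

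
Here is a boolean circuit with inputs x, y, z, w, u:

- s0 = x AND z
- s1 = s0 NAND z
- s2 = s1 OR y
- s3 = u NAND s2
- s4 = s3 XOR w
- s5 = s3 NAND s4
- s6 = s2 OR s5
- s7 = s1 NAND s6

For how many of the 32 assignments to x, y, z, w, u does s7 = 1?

8

s7 = s1 NAND s6 must be 1, so at least one of s1, s6 is 0.
Enumerating the 32 input combinations, 8 give s7 = 1 and 24 give s7 = 0.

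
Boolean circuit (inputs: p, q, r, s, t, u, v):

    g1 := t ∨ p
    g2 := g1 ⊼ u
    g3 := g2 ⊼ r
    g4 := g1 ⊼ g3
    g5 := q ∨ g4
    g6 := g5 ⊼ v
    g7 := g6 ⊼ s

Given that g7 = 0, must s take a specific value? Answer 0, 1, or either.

1

g7 = g6 ⊼ s must be 0, so both g6 = 1 and s = 1.
Every assignment with g7 = 0 has s = 1; there are 41 such assignment(s).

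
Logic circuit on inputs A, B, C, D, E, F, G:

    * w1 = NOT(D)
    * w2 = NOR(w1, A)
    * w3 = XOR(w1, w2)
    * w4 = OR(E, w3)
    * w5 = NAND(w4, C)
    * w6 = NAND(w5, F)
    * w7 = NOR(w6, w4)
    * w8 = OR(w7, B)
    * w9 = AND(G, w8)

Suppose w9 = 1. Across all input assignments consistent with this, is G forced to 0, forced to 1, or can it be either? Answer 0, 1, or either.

1

w9 = AND(G, w8) must be 1, so both G = 1 and w8 = 1.
Every assignment with w9 = 1 has G = 1; there are 34 such assignment(s).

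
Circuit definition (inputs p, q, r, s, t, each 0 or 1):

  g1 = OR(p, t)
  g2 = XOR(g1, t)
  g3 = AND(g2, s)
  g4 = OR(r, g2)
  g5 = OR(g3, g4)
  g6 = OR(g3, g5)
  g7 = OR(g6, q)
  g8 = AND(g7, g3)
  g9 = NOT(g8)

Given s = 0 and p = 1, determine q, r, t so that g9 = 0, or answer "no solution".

With s = 0 and p = 1 fixed, none of the 8 settings of q, r, t give g9 = 0.
For example, with q=0, r=0, t=1:
g1 = OR(p, t) = OR(1, 1) = 1
g2 = XOR(g1, t) = XOR(1, 1) = 0
g3 = AND(g2, s) = AND(0, 0) = 0
g4 = OR(r, g2) = OR(0, 0) = 0
g5 = OR(g3, g4) = OR(0, 0) = 0
g6 = OR(g3, g5) = OR(0, 0) = 0
g7 = OR(g6, q) = OR(0, 0) = 0
g8 = AND(g7, g3) = AND(0, 0) = 0
g9 = NOT(g8) = NOT 0 = 1
giving g9 = 1 ≠ 0.

no solution exists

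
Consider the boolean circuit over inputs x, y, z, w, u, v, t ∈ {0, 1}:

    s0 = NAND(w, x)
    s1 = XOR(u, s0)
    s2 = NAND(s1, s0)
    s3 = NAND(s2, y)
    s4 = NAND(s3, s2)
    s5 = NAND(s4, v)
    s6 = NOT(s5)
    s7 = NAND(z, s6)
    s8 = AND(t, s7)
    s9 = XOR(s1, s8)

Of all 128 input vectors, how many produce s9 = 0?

61

s9 = XOR(s1, s8) must be 0, so s1 and s8 are equal.
Enumerating the 128 input combinations, 61 give s9 = 0 and 67 give s9 = 1.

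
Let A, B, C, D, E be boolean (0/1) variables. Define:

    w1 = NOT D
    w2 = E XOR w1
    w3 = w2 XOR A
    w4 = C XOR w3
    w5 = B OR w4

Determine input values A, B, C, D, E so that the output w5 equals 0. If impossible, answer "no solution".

w5 = B OR w4 must be 0, so both B = 0 and w4 = 0.
w4 = C XOR w3 must be 0, so C and w3 are equal.
Check with A=1, B=0, C=1, D=0, E=1:
w1 = NOT D = NOT 0 = 1
w2 = E XOR w1 = 1 XOR 1 = 0
w3 = w2 XOR A = 0 XOR 1 = 1
w4 = C XOR w3 = 1 XOR 1 = 0
w5 = B OR w4 = 0 OR 0 = 0
So w5 = 0 as required.

A=1, B=0, C=1, D=0, E=1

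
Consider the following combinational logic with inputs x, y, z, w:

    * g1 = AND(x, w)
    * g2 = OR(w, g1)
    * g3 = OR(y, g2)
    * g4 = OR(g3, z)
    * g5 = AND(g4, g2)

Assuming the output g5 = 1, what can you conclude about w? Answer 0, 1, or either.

g5 = AND(g4, g2) must be 1, so both g4 = 1 and g2 = 1.
g4 = OR(g3, z) must be 1, so at least one of g3, z is 1.
g2 = OR(w, g1) must be 1, so at least one of w, g1 is 1.
Every assignment with g5 = 1 has w = 1; there are 8 such assignment(s).

1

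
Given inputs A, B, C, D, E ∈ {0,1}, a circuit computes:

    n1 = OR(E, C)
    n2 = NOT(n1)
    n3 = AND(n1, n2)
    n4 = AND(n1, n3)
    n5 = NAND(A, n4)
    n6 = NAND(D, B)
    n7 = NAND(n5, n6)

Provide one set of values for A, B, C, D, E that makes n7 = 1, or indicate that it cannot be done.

A=1, B=1, C=1, D=1, E=0

Check with A=1, B=1, C=1, D=1, E=0:
n1 = OR(E, C) = OR(0, 1) = 1
n2 = NOT(n1) = NOT 1 = 0
n3 = AND(n1, n2) = AND(1, 0) = 0
n4 = AND(n1, n3) = AND(1, 0) = 0
n5 = NAND(A, n4) = NAND(1, 0) = 1
n6 = NAND(D, B) = NAND(1, 1) = 0
n7 = NAND(n5, n6) = NAND(1, 0) = 1
So n7 = 1 as required.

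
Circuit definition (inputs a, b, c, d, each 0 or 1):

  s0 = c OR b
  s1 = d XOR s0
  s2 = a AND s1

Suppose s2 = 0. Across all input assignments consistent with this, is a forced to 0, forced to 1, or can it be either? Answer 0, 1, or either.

Both values of a occur among assignments with s2 = 0:
  a=0: a=0, b=0, c=0, d=0
  a=1: a=1, b=0, c=0, d=0

either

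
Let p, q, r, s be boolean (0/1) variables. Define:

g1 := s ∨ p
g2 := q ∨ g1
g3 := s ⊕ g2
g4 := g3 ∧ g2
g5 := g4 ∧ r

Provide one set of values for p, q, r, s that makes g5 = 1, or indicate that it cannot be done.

p=1 q=1 r=1 s=0

Check with p=1 q=1 r=1 s=0:
g1 = s ∨ p = 0 ∨ 1 = 1
g2 = q ∨ g1 = 1 ∨ 1 = 1
g3 = s ⊕ g2 = 0 ⊕ 1 = 1
g4 = g3 ∧ g2 = 1 ∧ 1 = 1
g5 = g4 ∧ r = 1 ∧ 1 = 1
So g5 = 1 as required.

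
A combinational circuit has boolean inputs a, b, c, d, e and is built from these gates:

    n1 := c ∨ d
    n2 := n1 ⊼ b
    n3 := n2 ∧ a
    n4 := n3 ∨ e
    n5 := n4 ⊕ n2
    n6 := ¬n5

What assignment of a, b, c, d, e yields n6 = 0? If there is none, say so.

a=0, b=1, c=0, d=1, e=1

Check with a=0, b=1, c=0, d=1, e=1:
n1 = c ∨ d = 0 ∨ 1 = 1
n2 = n1 ⊼ b = 1 ⊼ 1 = 0
n3 = n2 ∧ a = 0 ∧ 0 = 0
n4 = n3 ∨ e = 0 ∨ 1 = 1
n5 = n4 ⊕ n2 = 1 ⊕ 0 = 1
n6 = ¬n5 = ¬1 = 0
So n6 = 0 as required.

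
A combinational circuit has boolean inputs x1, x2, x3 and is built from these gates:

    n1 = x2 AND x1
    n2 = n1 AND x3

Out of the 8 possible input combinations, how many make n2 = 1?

n2 = n1 AND x3 must be 1, so both n1 = 1 and x3 = 1.
Satisfying assignments:
  x1=1, x2=1, x3=1

1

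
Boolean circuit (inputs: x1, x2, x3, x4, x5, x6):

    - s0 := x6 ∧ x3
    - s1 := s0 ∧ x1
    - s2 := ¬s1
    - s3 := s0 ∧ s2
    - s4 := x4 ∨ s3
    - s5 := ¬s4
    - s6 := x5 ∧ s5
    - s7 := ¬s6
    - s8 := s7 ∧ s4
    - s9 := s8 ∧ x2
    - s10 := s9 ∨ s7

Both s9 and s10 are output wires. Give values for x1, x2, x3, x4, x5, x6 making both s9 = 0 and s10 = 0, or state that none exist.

Check with x1=0 x2=0 x3=0 x4=0 x5=1 x6=0:
s0 = x6 ∧ x3 = 0 ∧ 0 = 0
s1 = s0 ∧ x1 = 0 ∧ 0 = 0
s2 = ¬s1 = ¬0 = 1
s3 = s0 ∧ s2 = 0 ∧ 1 = 0
s4 = x4 ∨ s3 = 0 ∨ 0 = 0
s5 = ¬s4 = ¬0 = 1
s6 = x5 ∧ s5 = 1 ∧ 1 = 1
s7 = ¬s6 = ¬1 = 0
s8 = s7 ∧ s4 = 0 ∧ 0 = 0
s9 = s8 ∧ x2 = 0 ∧ 0 = 0
s10 = s9 ∨ s7 = 0 ∨ 0 = 0
So s9 = 0 and s10 = 0.

x1=0 x2=0 x3=0 x4=0 x5=1 x6=0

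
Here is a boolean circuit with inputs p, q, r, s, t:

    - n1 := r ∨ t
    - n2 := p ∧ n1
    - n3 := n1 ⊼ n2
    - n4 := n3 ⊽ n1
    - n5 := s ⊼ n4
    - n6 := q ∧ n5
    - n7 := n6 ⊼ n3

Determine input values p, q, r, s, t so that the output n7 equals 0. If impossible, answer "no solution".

n7 = n6 ⊼ n3 must be 0, so both n6 = 1 and n3 = 1.
n6 = q ∧ n5 must be 1, so both q = 1 and n5 = 1.
n3 = n1 ⊼ n2 must be 1, so at least one of n1, n2 is 0.
Check with p=0 q=1 r=1 s=0 t=0:
n1 = r ∨ t = 1 ∨ 0 = 1
n2 = p ∧ n1 = 0 ∧ 1 = 0
n3 = n1 ⊼ n2 = 1 ⊼ 0 = 1
n4 = n3 ⊽ n1 = 1 ⊽ 1 = 0
n5 = s ⊼ n4 = 0 ⊼ 0 = 1
n6 = q ∧ n5 = 1 ∧ 1 = 1
n7 = n6 ⊼ n3 = 1 ⊼ 1 = 0
So n7 = 0 as required.

p=0 q=1 r=1 s=0 t=0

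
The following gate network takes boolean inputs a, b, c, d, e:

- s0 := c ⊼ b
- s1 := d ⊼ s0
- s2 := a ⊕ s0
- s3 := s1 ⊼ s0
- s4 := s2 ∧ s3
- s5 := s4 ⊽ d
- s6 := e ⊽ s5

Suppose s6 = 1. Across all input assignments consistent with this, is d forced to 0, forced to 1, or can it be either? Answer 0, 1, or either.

either

Both values of d occur among assignments with s6 = 1:
  d=0: a=1, b=1, c=1, d=0, e=0
  d=1: a=0, b=0, c=0, d=1, e=0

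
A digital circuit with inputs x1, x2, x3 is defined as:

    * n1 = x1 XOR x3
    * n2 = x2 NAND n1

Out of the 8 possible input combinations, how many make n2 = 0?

n2 = x2 NAND n1 must be 0, so both x2 = 1 and n1 = 1.
n1 = x1 XOR x3 must be 1, so x1 and x3 differ.
Satisfying assignments:
  x1=0, x2=1, x3=1
  x1=1, x2=1, x3=0

2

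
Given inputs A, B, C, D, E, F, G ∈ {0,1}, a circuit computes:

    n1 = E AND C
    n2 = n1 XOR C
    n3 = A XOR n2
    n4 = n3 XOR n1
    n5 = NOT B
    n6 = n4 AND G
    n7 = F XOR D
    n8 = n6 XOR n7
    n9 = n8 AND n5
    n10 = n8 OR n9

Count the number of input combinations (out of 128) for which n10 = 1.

n10 = n8 OR n9 must be 1, so at least one of n8, n9 is 1.
Enumerating the 128 input combinations, 64 give n10 = 1 and 64 give n10 = 0.

64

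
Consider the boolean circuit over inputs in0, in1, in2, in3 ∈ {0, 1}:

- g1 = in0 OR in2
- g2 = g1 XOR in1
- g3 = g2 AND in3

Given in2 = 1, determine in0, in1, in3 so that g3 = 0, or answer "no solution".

in0=1, in1=1, in3=1

g3 = g2 AND in3 must be 0, so at least one of g2, in3 is 0.
Check with in2 = 1 and in0=1, in1=1, in3=1:
g1 = in0 OR in2 = 1 OR 1 = 1
g2 = g1 XOR in1 = 1 XOR 1 = 0
g3 = g2 AND in3 = 0 AND 1 = 0
So g3 = 0.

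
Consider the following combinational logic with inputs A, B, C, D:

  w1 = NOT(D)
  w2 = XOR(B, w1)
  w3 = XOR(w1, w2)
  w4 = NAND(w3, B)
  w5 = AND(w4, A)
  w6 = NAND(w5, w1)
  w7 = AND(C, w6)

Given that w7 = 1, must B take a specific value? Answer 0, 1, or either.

either

Both values of B occur among assignments with w7 = 1:
  B=0: A=0, B=0, C=1, D=0
  B=1: A=0, B=1, C=1, D=0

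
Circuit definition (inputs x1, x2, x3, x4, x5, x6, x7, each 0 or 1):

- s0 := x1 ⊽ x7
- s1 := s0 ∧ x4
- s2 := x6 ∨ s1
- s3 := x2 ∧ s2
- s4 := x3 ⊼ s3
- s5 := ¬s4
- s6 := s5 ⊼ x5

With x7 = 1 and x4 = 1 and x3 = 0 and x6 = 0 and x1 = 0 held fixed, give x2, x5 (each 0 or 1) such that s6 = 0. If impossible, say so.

no solution exists

With x7 = 1 and x4 = 1 and x3 = 0 and x6 = 0 and x1 = 0 fixed, none of the 4 settings of x2, x5 give s6 = 0.
For example, with x2=1, x5=1:
s0 = x1 ⊽ x7 = 0 ⊽ 1 = 0
s1 = s0 ∧ x4 = 0 ∧ 1 = 0
s2 = x6 ∨ s1 = 0 ∨ 0 = 0
s3 = x2 ∧ s2 = 1 ∧ 0 = 0
s4 = x3 ⊼ s3 = 0 ⊼ 0 = 1
s5 = ¬s4 = ¬1 = 0
s6 = s5 ⊼ x5 = 0 ⊼ 1 = 1
giving s6 = 1 ≠ 0.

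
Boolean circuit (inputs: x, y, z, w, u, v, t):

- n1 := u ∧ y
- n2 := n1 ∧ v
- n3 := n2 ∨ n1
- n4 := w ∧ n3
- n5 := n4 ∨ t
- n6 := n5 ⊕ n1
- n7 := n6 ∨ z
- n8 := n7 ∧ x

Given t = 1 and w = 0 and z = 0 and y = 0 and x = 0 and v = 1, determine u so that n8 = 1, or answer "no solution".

no solution exists

With t = 1 and w = 0 and z = 0 and y = 0 and x = 0 and v = 1 fixed, none of the 2 settings of u give n8 = 1.
For example, with u=1:
n1 = u ∧ y = 1 ∧ 0 = 0
n2 = n1 ∧ v = 0 ∧ 1 = 0
n3 = n2 ∨ n1 = 0 ∨ 0 = 0
n4 = w ∧ n3 = 0 ∧ 0 = 0
n5 = n4 ∨ t = 0 ∨ 1 = 1
n6 = n5 ⊕ n1 = 1 ⊕ 0 = 1
n7 = n6 ∨ z = 1 ∨ 0 = 1
n8 = n7 ∧ x = 1 ∧ 0 = 0
giving n8 = 0 ≠ 1.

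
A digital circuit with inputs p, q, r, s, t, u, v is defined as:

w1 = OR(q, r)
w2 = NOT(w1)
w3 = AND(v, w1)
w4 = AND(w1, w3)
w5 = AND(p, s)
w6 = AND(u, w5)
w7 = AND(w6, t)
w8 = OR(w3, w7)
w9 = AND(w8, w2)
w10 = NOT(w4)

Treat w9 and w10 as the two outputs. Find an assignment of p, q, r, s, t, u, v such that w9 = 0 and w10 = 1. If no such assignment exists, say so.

p=0, q=0, r=0, s=0, t=0, u=1, v=1

Check with p=0, q=0, r=0, s=0, t=0, u=1, v=1:
w1 = OR(q, r) = OR(0, 0) = 0
w2 = NOT(w1) = NOT 0 = 1
w3 = AND(v, w1) = AND(1, 0) = 0
w4 = AND(w1, w3) = AND(0, 0) = 0
w5 = AND(p, s) = AND(0, 0) = 0
w6 = AND(u, w5) = AND(1, 0) = 0
w7 = AND(w6, t) = AND(0, 0) = 0
w8 = OR(w3, w7) = OR(0, 0) = 0
w9 = AND(w8, w2) = AND(0, 1) = 0
w10 = NOT(w4) = NOT 0 = 1
So w9 = 0 and w10 = 1.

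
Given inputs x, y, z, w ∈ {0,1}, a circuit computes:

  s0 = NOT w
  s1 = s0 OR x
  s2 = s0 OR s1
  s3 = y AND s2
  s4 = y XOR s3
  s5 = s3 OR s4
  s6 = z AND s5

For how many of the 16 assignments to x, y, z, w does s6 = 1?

4

s6 = z AND s5 must be 1, so both z = 1 and s5 = 1.
Satisfying assignments:
  x=0, y=1, z=1, w=0
  x=0, y=1, z=1, w=1
  x=1, y=1, z=1, w=0
  x=1, y=1, z=1, w=1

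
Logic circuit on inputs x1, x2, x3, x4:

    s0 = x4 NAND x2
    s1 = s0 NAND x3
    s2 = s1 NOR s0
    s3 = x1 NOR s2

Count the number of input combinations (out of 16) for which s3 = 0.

8

s3 = x1 NOR s2 must be 0, so at least one of x1, s2 is 1.
Enumerating the 16 input combinations, 8 give s3 = 0 and 8 give s3 = 1.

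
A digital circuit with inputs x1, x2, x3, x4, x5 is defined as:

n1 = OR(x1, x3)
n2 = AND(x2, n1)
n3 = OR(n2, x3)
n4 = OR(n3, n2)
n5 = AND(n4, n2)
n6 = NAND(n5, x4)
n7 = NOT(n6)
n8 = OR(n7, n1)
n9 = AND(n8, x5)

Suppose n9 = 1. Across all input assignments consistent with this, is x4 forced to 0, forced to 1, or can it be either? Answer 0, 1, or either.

Both values of x4 occur among assignments with n9 = 1:
  x4=0: x1=0, x2=0, x3=1, x4=0, x5=1
  x4=1: x1=0, x2=0, x3=1, x4=1, x5=1

either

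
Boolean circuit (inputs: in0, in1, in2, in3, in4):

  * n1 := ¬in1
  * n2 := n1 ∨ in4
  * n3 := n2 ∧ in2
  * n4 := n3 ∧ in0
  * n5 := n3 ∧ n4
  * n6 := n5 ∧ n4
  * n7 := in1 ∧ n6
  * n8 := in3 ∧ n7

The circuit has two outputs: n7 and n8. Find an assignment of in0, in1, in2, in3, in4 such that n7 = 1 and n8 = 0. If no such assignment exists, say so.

Check with in0=1, in1=1, in2=1, in3=0, in4=1:
n1 = ¬in1 = ¬1 = 0
n2 = n1 ∨ in4 = 0 ∨ 1 = 1
n3 = n2 ∧ in2 = 1 ∧ 1 = 1
n4 = n3 ∧ in0 = 1 ∧ 1 = 1
n5 = n3 ∧ n4 = 1 ∧ 1 = 1
n6 = n5 ∧ n4 = 1 ∧ 1 = 1
n7 = in1 ∧ n6 = 1 ∧ 1 = 1
n8 = in3 ∧ n7 = 0 ∧ 1 = 0
So n7 = 1 and n8 = 0.

in0=1, in1=1, in2=1, in3=0, in4=1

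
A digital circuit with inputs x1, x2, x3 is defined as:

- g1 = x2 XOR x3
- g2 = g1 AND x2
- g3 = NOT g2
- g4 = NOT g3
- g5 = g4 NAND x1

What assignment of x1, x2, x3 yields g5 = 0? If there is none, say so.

Check with x1=1, x2=1, x3=0:
g1 = x2 XOR x3 = 1 XOR 0 = 1
g2 = g1 AND x2 = 1 AND 1 = 1
g3 = NOT g2 = NOT 1 = 0
g4 = NOT g3 = NOT 0 = 1
g5 = g4 NAND x1 = 1 NAND 1 = 0
So g5 = 0 as required.

x1=1, x2=1, x3=0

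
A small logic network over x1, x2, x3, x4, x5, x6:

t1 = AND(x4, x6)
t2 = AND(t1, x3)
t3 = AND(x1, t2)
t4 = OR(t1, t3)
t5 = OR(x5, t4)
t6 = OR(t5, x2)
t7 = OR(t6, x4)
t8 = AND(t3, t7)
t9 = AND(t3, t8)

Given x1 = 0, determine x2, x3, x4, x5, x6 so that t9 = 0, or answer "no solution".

t9 = AND(t3, t8) must be 0, so at least one of t3, t8 is 0.
Check with x1 = 0 and x2=0, x3=1, x4=1, x5=0, x6=0:
t1 = AND(x4, x6) = AND(1, 0) = 0
t2 = AND(t1, x3) = AND(0, 1) = 0
t3 = AND(x1, t2) = AND(0, 0) = 0
t4 = OR(t1, t3) = OR(0, 0) = 0
t5 = OR(x5, t4) = OR(0, 0) = 0
t6 = OR(t5, x2) = OR(0, 0) = 0
t7 = OR(t6, x4) = OR(0, 1) = 1
t8 = AND(t3, t7) = AND(0, 1) = 0
t9 = AND(t3, t8) = AND(0, 0) = 0
So t9 = 0.

x2=0, x3=1, x4=1, x5=0, x6=0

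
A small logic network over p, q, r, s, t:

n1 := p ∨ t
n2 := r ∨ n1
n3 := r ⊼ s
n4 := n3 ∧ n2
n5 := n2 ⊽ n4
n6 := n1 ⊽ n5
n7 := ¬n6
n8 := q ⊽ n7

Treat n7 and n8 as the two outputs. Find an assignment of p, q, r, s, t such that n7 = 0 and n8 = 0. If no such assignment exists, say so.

Check with p=0, q=1, r=1, s=1, t=0:
n1 = p ∨ t = 0 ∨ 0 = 0
n2 = r ∨ n1 = 1 ∨ 0 = 1
n3 = r ⊼ s = 1 ⊼ 1 = 0
n4 = n3 ∧ n2 = 0 ∧ 1 = 0
n5 = n2 ⊽ n4 = 1 ⊽ 0 = 0
n6 = n1 ⊽ n5 = 0 ⊽ 0 = 1
n7 = ¬n6 = ¬1 = 0
n8 = q ⊽ n7 = 1 ⊽ 0 = 0
So n7 = 0 and n8 = 0.

p=0, q=1, r=1, s=1, t=0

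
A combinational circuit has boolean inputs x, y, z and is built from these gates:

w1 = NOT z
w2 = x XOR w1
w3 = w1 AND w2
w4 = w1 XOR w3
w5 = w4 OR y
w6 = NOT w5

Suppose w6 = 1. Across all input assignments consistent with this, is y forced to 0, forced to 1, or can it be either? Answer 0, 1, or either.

w6 = NOT w5 must be 1, so w5 = 0.
w5 = w4 OR y must be 0, so both w4 = 0 and y = 0.
Every assignment with w6 = 1 has y = 0; there are 3 such assignment(s).
  x=0, y=0, z=0
  x=0, y=0, z=1
  x=1, y=0, z=1

0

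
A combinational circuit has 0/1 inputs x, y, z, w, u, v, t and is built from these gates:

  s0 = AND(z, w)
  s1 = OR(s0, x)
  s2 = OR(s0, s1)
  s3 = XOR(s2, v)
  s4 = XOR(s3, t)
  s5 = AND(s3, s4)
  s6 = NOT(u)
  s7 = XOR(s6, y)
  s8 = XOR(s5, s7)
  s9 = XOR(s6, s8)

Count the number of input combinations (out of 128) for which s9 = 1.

s9 = XOR(s6, s8) must be 1, so s6 and s8 differ.
Enumerating the 128 input combinations, 64 give s9 = 1 and 64 give s9 = 0.

64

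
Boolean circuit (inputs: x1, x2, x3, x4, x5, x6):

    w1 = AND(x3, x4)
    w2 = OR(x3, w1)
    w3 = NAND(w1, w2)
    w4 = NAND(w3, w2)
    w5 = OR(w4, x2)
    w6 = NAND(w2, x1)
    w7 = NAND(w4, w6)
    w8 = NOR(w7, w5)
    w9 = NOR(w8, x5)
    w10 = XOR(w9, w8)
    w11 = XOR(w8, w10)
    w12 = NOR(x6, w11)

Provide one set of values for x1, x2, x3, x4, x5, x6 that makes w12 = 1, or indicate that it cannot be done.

x1=1 x2=1 x3=0 x4=1 x5=1 x6=0

Check with x1=1 x2=1 x3=0 x4=1 x5=1 x6=0:
w1 = AND(x3, x4) = AND(0, 1) = 0
w2 = OR(x3, w1) = OR(0, 0) = 0
w3 = NAND(w1, w2) = NAND(0, 0) = 1
w4 = NAND(w3, w2) = NAND(1, 0) = 1
w5 = OR(w4, x2) = OR(1, 1) = 1
w6 = NAND(w2, x1) = NAND(0, 1) = 1
w7 = NAND(w4, w6) = NAND(1, 1) = 0
w8 = NOR(w7, w5) = NOR(0, 1) = 0
w9 = NOR(w8, x5) = NOR(0, 1) = 0
w10 = XOR(w9, w8) = XOR(0, 0) = 0
w11 = XOR(w8, w10) = XOR(0, 0) = 0
w12 = NOR(x6, w11) = NOR(0, 0) = 1
So w12 = 1 as required.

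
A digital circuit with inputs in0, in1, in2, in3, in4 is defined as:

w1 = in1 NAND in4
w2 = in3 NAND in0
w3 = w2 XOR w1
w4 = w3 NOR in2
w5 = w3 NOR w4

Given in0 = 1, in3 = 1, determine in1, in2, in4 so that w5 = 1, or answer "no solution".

in1=1 in2=1 in4=1

w5 = w3 NOR w4 must be 1, so both w3 = 0 and w4 = 0.
w3 = w2 XOR w1 must be 0, so w2 and w1 are equal.
Check with in0 = 1, in3 = 1 and in1=1, in2=1, in4=1:
w1 = in1 NAND in4 = 1 NAND 1 = 0
w2 = in3 NAND in0 = 1 NAND 1 = 0
w3 = w2 XOR w1 = 0 XOR 0 = 0
w4 = w3 NOR in2 = 0 NOR 1 = 0
w5 = w3 NOR w4 = 0 NOR 0 = 1
So w5 = 1.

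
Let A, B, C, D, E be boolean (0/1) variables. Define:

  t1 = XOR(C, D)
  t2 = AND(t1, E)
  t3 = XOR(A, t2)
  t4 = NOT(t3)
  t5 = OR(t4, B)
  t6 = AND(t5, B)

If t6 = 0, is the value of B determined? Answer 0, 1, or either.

0

t6 = AND(t5, B) must be 0, so at least one of t5, B is 0.
Every assignment with t6 = 0 has B = 0; there are 16 such assignment(s).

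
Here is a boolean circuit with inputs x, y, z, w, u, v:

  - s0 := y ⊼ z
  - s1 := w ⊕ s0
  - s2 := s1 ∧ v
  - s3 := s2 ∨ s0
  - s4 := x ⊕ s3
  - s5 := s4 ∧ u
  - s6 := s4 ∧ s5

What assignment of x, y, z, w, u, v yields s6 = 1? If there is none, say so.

x=0 y=1 z=0 w=1 u=1 v=0

s6 = s4 ∧ s5 must be 1, so both s4 = 1 and s5 = 1.
s4 = x ⊕ s3 must be 1, so x and s3 differ.
s5 = s4 ∧ u must be 1, so both s4 = 1 and u = 1.
Check with x=0 y=1 z=0 w=1 u=1 v=0:
s0 = y ⊼ z = 1 ⊼ 0 = 1
s1 = w ⊕ s0 = 1 ⊕ 1 = 0
s2 = s1 ∧ v = 0 ∧ 0 = 0
s3 = s2 ∨ s0 = 0 ∨ 1 = 1
s4 = x ⊕ s3 = 0 ⊕ 1 = 1
s5 = s4 ∧ u = 1 ∧ 1 = 1
s6 = s4 ∧ s5 = 1 ∧ 1 = 1
So s6 = 1 as required.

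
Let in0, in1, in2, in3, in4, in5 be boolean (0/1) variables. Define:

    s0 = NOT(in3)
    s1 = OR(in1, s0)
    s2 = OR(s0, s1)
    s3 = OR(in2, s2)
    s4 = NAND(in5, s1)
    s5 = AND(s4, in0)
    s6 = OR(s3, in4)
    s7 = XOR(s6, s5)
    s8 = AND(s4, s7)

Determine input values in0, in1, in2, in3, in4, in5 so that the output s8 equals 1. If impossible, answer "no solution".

in0=1 in1=0 in2=0 in3=1 in4=0 in5=1

s8 = AND(s4, s7) must be 1, so both s4 = 1 and s7 = 1.
s4 = NAND(in5, s1) must be 1, so at least one of in5, s1 is 0.
s7 = XOR(s6, s5) must be 1, so s6 and s5 differ.
Check with in0=1 in1=0 in2=0 in3=1 in4=0 in5=1:
s0 = NOT(in3) = NOT 1 = 0
s1 = OR(in1, s0) = OR(0, 0) = 0
s2 = OR(s0, s1) = OR(0, 0) = 0
s3 = OR(in2, s2) = OR(0, 0) = 0
s4 = NAND(in5, s1) = NAND(1, 0) = 1
s5 = AND(s4, in0) = AND(1, 1) = 1
s6 = OR(s3, in4) = OR(0, 0) = 0
s7 = XOR(s6, s5) = XOR(0, 1) = 1
s8 = AND(s4, s7) = AND(1, 1) = 1
So s8 = 1 as required.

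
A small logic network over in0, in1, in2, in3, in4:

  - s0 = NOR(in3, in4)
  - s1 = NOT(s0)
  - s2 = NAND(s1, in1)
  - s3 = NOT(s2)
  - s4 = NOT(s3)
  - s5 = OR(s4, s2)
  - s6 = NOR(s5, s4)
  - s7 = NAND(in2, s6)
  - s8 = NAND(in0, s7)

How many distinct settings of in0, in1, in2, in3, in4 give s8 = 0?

13

s8 = NAND(in0, s7) must be 0, so both in0 = 1 and s7 = 1.
Enumerating the 32 input combinations, 13 give s8 = 0 and 19 give s8 = 1.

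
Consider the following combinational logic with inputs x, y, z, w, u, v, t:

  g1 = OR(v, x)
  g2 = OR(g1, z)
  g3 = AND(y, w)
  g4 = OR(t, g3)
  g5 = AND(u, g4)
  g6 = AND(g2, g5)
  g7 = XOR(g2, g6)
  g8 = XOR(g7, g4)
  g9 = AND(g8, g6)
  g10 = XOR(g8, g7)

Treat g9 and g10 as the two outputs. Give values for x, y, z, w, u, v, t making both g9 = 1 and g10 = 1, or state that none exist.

Check with x=1, y=0, z=1, w=1, u=1, v=0, t=1:
g1 = OR(v, x) = OR(0, 1) = 1
g2 = OR(g1, z) = OR(1, 1) = 1
g3 = AND(y, w) = AND(0, 1) = 0
g4 = OR(t, g3) = OR(1, 0) = 1
g5 = AND(u, g4) = AND(1, 1) = 1
g6 = AND(g2, g5) = AND(1, 1) = 1
g7 = XOR(g2, g6) = XOR(1, 1) = 0
g8 = XOR(g7, g4) = XOR(0, 1) = 1
g9 = AND(g8, g6) = AND(1, 1) = 1
g10 = XOR(g8, g7) = XOR(1, 0) = 1
So g9 = 1 and g10 = 1.

x=1, y=0, z=1, w=1, u=1, v=0, t=1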